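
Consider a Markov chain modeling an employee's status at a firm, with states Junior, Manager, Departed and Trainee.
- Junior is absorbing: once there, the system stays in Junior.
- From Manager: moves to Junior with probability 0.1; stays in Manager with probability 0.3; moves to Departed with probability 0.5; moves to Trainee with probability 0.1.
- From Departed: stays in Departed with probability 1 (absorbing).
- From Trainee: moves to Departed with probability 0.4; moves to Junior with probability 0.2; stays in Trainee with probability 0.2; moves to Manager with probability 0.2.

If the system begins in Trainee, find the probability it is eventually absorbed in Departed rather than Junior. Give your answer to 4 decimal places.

0.7037

Let h(s) be the probability of absorption at Departed starting from transient state s. Then h(Departed) = 1 and h(Junior) = 0. By first-step analysis:
h(Manager) = 0.1·0 + 0.3·h(Manager) + 0.5·1 + 0.1·h(Trainee)
h(Trainee) = 0.2·0 + 0.2·h(Manager) + 0.4·1 + 0.2·h(Trainee)
Solving: h(Manager) = 0.8148, h(Trainee) = 0.7037.
Starting from Trainee, the probability is 0.7037.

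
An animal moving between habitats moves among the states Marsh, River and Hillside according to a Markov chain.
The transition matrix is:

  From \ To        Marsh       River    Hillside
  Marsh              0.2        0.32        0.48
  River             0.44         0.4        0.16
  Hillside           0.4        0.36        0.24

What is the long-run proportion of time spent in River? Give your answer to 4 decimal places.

Let the stationary distribution be π with π = πP and π_1 + π_2 + π_3 = 1.
π_1 = 0.2·π_1 + 0.44·π_2 + 0.4·π_3
π_2 = 0.32·π_1 + 0.4·π_2 + 0.36·π_3
Solving with the normalization constraint gives π = (0.3454, 0.3606, 0.2940).
So the stationary probability of River is 0.3606.

0.3606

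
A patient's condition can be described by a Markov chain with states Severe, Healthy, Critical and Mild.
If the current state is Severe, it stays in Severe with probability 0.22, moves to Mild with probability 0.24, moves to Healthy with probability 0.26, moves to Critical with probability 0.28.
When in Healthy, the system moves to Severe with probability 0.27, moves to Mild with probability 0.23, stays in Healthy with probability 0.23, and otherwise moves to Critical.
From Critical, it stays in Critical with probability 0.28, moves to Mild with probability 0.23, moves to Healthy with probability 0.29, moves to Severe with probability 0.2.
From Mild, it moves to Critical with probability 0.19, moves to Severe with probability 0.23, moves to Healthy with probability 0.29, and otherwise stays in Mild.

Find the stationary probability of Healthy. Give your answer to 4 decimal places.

0.2671

Let the stationary distribution be π with π = πP and π_1 + π_2 + π_3 + π_4 = 1.
π_1 = 0.22·π_1 + 0.27·π_2 + 0.2·π_3 + 0.23·π_4
π_2 = 0.26·π_1 + 0.23·π_2 + 0.29·π_3 + 0.29·π_4
π_3 = 0.28·π_1 + 0.27·π_2 + 0.28·π_3 + 0.19·π_4
Solving with the normalization constraint gives π = (0.2307, 0.2671, 0.2551, 0.2471).
So the stationary probability of Healthy is 0.2671.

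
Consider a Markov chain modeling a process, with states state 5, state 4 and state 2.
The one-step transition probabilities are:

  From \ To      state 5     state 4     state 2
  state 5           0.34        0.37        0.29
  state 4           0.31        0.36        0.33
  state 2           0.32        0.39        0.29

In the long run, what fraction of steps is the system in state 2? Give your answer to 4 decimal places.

Let the stationary distribution be π with π = πP and π_1 + π_2 + π_3 = 1.
π_1 = 0.34·π_1 + 0.31·π_2 + 0.32·π_3
π_2 = 0.37·π_1 + 0.36·π_2 + 0.39·π_3
Solving with the normalization constraint gives π = (0.3227, 0.3724, 0.3049).
So the stationary probability of state 2 is 0.3049.

0.3049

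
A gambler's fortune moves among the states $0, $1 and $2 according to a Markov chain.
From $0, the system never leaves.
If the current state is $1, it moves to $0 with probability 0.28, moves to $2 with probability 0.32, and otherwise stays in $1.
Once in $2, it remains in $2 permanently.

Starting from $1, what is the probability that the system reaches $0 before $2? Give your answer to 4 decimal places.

0.4667

Let h(s) be the probability of absorption at $0 starting from transient state s. Then h($0) = 1 and h($2) = 0. By first-step analysis:
h($1) = 0.28·1 + 0.4·h($1) + 0.32·0
Solving: h($1) = 0.4667.
Starting from $1, the probability is 0.4667.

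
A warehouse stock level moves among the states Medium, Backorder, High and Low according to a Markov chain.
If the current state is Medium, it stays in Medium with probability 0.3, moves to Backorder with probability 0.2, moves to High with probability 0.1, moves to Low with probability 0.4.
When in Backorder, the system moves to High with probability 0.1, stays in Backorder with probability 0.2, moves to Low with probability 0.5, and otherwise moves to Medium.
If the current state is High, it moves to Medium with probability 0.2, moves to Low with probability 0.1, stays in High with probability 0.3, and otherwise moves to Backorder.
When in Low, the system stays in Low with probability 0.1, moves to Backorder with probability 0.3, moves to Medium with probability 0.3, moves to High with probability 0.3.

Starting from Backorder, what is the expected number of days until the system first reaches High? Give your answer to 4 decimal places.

Let t(s) be the expected number of days to first reach High from state s, with t(High) = 0. Conditioning on the first day:
t(Medium) = 1 + 0.3·t(Medium) + 0.2·t(Backorder) + 0.4·t(Low)
t(Backorder) = 1 + 0.2·t(Medium) + 0.2·t(Backorder) + 0.5·t(Low)
t(Low) = 1 + 0.3·t(Medium) + 0.3·t(Backorder) + 0.1·t(Low)
Solving: t(Medium) = 6.0563, t(Backorder) = 5.9624, t(Low) = 5.1174.
Expected days from Backorder to High: 5.9624.

5.9624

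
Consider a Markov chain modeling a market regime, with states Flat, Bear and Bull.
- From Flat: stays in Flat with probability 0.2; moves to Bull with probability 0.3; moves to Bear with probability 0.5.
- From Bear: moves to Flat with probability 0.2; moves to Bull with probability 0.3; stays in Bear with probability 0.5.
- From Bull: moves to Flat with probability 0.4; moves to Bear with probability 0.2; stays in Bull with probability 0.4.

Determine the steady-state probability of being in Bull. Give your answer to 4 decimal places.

0.3333

Let the stationary distribution be π with π = πP and π_1 + π_2 + π_3 = 1.
π_1 = 0.2·π_1 + 0.2·π_2 + 0.4·π_3
π_2 = 0.5·π_1 + 0.5·π_2 + 0.2·π_3
Solving with the normalization constraint gives π = (0.2667, 0.4000, 0.3333).
So the stationary probability of Bull is 0.3333.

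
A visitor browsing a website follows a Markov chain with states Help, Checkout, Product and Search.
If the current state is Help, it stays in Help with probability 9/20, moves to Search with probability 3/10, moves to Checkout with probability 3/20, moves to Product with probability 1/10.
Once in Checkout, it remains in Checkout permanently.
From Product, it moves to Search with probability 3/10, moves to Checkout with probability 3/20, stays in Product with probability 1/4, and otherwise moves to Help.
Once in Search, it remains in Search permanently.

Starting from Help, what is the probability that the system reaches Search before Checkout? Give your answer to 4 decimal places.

Let h(s) be the probability of absorption at Search starting from transient state s. Then h(Search) = 1 and h(Checkout) = 0. By first-step analysis:
h(Help) = 0.45·h(Help) + 0.15·0 + 0.1·h(Product) + 0.3·1
h(Product) = 0.3·h(Help) + 0.15·0 + 0.25·h(Product) + 0.3·1
Solving: h(Help) = 0.6667, h(Product) = 0.6667.
Starting from Help, the probability is 0.6667.

0.6667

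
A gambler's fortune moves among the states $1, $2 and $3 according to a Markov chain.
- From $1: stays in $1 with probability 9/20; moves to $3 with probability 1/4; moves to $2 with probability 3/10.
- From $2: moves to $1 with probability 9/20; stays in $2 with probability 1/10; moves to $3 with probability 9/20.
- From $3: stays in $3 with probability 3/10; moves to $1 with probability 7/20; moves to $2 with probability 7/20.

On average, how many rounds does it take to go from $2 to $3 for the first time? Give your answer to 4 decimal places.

2.7778

Let t(s) be the expected number of rounds to first reach $3 from state s, with t($3) = 0. Conditioning on the first round:
t($1) = 1 + 0.45·t($1) + 0.3·t($2)
t($2) = 1 + 0.45·t($1) + 0.1·t($2)
Solving: t($1) = 3.3333, t($2) = 2.7778.
Expected rounds from $2 to $3: 2.7778.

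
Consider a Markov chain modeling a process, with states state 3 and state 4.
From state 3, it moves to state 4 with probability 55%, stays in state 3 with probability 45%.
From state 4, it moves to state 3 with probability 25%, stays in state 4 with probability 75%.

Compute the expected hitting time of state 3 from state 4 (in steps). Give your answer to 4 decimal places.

4.0000

Let t(s) be the expected number of steps to first reach state 3 from state s, with t(state 3) = 0. Conditioning on the first step:
t(state 4) = 1 + 0.75·t(state 4)
Solving: t(state 4) = 4.0000.
Expected steps from state 4 to state 3: 4.0000.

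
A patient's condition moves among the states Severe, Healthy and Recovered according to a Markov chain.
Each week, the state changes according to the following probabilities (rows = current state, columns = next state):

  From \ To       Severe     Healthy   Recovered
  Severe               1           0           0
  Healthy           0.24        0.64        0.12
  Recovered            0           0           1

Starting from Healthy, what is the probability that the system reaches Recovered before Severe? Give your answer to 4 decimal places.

Let h(s) be the probability of absorption at Recovered starting from transient state s. Then h(Recovered) = 1 and h(Severe) = 0. By first-step analysis:
h(Healthy) = 0.24·0 + 0.64·h(Healthy) + 0.12·1
Solving: h(Healthy) = 0.3333.
Starting from Healthy, the probability is 0.3333.

0.3333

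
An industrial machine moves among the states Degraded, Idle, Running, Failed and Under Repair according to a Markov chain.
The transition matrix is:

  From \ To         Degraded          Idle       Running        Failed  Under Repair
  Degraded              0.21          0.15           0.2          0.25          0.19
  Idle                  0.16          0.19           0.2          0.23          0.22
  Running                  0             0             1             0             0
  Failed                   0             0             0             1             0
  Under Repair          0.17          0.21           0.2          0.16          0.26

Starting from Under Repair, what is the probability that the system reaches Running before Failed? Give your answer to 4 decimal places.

0.5136

Let h(s) be the probability of absorption at Running starting from transient state s. Then h(Running) = 1 and h(Failed) = 0. By first-step analysis:
h(Degraded) = 0.21·h(Degraded) + 0.15·h(Idle) + 0.2·1 + 0.25·0 + 0.19·h(Under Repair)
h(Idle) = 0.16·h(Degraded) + 0.19·h(Idle) + 0.2·1 + 0.23·0 + 0.22·h(Under Repair)
h(Under Repair) = 0.17·h(Degraded) + 0.21·h(Idle) + 0.2·1 + 0.16·0 + 0.26·h(Under Repair)
Solving: h(Degraded) = 0.4676, h(Idle) = 0.4788, h(Under Repair) = 0.5136.
Starting from Under Repair, the probability is 0.5136.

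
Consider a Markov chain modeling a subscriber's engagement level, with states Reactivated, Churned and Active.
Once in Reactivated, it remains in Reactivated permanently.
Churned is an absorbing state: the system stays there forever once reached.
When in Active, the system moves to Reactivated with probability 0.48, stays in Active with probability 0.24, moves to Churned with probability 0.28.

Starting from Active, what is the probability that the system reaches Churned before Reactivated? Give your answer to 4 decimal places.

0.3684

Let h(s) be the probability of absorption at Churned starting from transient state s. Then h(Churned) = 1 and h(Reactivated) = 0. By first-step analysis:
h(Active) = 0.48·0 + 0.28·1 + 0.24·h(Active)
Solving: h(Active) = 0.3684.
Starting from Active, the probability is 0.3684.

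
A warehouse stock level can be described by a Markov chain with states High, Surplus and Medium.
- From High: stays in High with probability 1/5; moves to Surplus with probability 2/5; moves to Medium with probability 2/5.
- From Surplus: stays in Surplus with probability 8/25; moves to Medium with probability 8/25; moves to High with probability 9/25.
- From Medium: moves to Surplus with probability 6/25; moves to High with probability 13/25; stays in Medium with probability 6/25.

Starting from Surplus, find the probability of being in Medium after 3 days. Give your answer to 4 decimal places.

Propagate the distribution vector 3 days from Surplus.
After 0 days: (0.0000, 1.0000, 0.0000)
After 1 day: (0.3600, 0.3200, 0.3200)
After 2 days: (0.3536, 0.3232, 0.3232)
After 3 days: (0.3551, 0.3224, 0.3224)
P(in Medium after 3 days) = 0.3224

0.3224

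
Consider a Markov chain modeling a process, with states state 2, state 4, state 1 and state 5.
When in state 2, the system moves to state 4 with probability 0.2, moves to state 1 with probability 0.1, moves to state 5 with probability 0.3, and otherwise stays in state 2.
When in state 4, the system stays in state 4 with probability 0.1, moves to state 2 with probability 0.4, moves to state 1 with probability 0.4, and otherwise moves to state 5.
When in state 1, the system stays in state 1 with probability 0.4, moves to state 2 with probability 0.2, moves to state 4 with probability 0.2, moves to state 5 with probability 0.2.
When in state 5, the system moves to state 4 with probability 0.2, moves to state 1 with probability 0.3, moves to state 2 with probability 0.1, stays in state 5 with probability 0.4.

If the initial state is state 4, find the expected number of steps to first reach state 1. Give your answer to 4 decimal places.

3.6019

Let t(s) be the expected number of steps to first reach state 1 from state s, with t(state 1) = 0. Conditioning on the first step:
t(state 2) = 1 + 0.4·t(state 2) + 0.2·t(state 4) + 0.3·t(state 5)
t(state 4) = 1 + 0.4·t(state 2) + 0.1·t(state 4) + 0.1·t(state 5)
t(state 5) = 1 + 0.1·t(state 2) + 0.2·t(state 4) + 0.4·t(state 5)
Solving: t(state 2) = 4.6919, t(state 4) = 3.6019, t(state 5) = 3.6493.
Expected steps from state 4 to state 1: 3.6019.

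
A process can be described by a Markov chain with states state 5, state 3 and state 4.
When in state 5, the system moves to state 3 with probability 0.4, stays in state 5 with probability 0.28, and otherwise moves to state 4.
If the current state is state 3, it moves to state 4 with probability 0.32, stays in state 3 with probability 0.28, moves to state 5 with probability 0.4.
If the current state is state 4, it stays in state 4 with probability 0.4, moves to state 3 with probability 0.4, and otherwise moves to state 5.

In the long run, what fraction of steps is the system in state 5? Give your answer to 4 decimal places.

Let the stationary distribution be π with π = πP and π_1 + π_2 + π_3 = 1.
π_1 = 0.28·π_1 + 0.4·π_2 + 0.2·π_3
π_2 = 0.4·π_1 + 0.28·π_2 + 0.4·π_3
Solving with the normalization constraint gives π = (0.2950, 0.3571, 0.3478).
So the stationary probability of state 5 is 0.2950.

0.2950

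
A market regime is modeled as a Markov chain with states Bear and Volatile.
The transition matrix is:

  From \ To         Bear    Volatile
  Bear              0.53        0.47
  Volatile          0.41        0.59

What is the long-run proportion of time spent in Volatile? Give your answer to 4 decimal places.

0.5341

Let the stationary distribution be π with π = πP and π_1 + π_2 = 1.
π_1 = 0.53·π_1 + 0.41·π_2
Solving with the normalization constraint gives π = (0.4659, 0.5341).
So the stationary probability of Volatile is 0.5341.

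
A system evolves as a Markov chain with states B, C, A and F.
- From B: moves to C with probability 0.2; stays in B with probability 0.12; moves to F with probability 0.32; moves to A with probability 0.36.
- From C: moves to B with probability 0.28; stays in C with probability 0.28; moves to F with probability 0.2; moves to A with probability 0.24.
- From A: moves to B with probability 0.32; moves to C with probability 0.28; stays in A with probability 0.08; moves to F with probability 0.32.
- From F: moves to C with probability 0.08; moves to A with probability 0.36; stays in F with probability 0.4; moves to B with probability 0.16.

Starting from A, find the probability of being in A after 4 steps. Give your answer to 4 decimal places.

Propagate the distribution vector 4 steps from A.
After 0 steps: (0.0000, 0.0000, 1.0000, 0.0000)
After 1 step: (0.3200, 0.2800, 0.0800, 0.3200)
After 2 steps: (0.1936, 0.1904, 0.3040, 0.3120)
After 3 steps: (0.2237, 0.2021, 0.2520, 0.3221)
After 4 steps: (0.2156, 0.1977, 0.2652, 0.3215)
P(in A after 4 steps) = 0.2652

0.2652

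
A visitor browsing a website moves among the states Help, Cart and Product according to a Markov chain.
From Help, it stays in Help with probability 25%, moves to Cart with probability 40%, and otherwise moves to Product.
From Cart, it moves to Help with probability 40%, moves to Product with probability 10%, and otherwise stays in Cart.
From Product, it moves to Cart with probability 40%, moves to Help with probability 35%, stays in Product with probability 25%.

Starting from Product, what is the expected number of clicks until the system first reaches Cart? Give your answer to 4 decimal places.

2.5000

Let t(s) be the expected number of clicks to first reach Cart from state s, with t(Cart) = 0. Conditioning on the first click:
t(Help) = 1 + 0.25·t(Help) + 0.35·t(Product)
t(Product) = 1 + 0.35·t(Help) + 0.25·t(Product)
Solving: t(Help) = 2.5000, t(Product) = 2.5000.
Expected clicks from Product to Cart: 2.5000.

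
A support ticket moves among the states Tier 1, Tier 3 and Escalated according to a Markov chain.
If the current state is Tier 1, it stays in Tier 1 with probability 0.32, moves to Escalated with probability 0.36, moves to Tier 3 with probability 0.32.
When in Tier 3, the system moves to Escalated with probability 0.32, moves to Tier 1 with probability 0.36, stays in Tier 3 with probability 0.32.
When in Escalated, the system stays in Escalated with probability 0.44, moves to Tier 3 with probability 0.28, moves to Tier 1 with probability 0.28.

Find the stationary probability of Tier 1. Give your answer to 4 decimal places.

0.3171

Let the stationary distribution be π with π = πP and π_1 + π_2 + π_3 = 1.
π_1 = 0.32·π_1 + 0.36·π_2 + 0.28·π_3
π_2 = 0.32·π_1 + 0.32·π_2 + 0.28·π_3
Solving with the normalization constraint gives π = (0.3171, 0.3049, 0.3780).
So the stationary probability of Tier 1 is 0.3171.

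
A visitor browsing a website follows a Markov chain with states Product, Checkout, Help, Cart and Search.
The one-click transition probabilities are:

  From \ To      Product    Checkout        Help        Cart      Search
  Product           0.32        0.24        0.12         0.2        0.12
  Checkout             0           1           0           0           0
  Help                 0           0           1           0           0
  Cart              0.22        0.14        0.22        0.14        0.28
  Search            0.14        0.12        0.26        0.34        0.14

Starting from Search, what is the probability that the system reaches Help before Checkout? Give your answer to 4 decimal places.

Let h(s) be the probability of absorption at Help starting from transient state s. Then h(Help) = 1 and h(Checkout) = 0. By first-step analysis:
h(Product) = 0.32·h(Product) + 0.24·0 + 0.12·1 + 0.2·h(Cart) + 0.12·h(Search)
h(Cart) = 0.22·h(Product) + 0.14·0 + 0.22·1 + 0.14·h(Cart) + 0.28·h(Search)
h(Search) = 0.14·h(Product) + 0.12·0 + 0.26·1 + 0.34·h(Cart) + 0.14·h(Search)
Solving: h(Product) = 0.4485, h(Cart) = 0.5655, h(Search) = 0.5989.
Starting from Search, the probability is 0.5989.

0.5989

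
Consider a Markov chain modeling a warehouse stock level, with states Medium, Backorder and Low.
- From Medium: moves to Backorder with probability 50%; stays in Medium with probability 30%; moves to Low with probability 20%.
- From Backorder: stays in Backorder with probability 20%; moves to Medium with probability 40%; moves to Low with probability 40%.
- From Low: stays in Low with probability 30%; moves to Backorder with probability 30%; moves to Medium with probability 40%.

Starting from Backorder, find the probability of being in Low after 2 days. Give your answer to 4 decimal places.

0.2800

Sum over the intermediate state after 1 day:
P = P(Backorder→Medium)·P(Medium→Low) + P(Backorder→Backorder)·P(Backorder→Low) + P(Backorder→Low)·P(Low→Low)
  = 0.4×0.2 + 0.2×0.4 + 0.4×0.3
  = 0.0800 + 0.0800 + 0.1200 = 0.2800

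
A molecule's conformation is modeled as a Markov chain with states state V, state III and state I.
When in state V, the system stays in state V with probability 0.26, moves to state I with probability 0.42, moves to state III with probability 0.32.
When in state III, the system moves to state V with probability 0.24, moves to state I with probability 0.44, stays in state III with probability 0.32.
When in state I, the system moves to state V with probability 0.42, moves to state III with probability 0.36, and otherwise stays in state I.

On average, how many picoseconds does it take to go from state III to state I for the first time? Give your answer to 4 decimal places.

Let t(s) be the expected number of picoseconds to first reach state I from state s, with t(state I) = 0. Conditioning on the first picosecond:
t(state V) = 1 + 0.26·t(state V) + 0.32·t(state III)
t(state III) = 1 + 0.24·t(state V) + 0.32·t(state III)
Solving: t(state V) = 2.3452, t(state III) = 2.2983.
Expected picoseconds from state III to state I: 2.2983.

2.2983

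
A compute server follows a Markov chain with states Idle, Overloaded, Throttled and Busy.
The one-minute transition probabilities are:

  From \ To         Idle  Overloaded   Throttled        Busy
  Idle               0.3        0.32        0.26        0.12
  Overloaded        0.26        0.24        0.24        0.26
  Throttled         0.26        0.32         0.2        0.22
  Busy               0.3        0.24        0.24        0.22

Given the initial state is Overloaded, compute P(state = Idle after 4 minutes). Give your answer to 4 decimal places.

Propagate the distribution vector 4 minutes from Overloaded.
After 0 minutes: (0.0000, 1.0000, 0.0000, 0.0000)
After 1 minute: (0.2600, 0.2400, 0.2400, 0.2600)
After 2 minutes: (0.2808, 0.2800, 0.2356, 0.2036)
After 3 minutes: (0.2794, 0.2813, 0.2362, 0.2031)
After 4 minutes: (0.2793, 0.2812, 0.2361, 0.2033)
P(in Idle after 4 minutes) = 0.2793

0.2793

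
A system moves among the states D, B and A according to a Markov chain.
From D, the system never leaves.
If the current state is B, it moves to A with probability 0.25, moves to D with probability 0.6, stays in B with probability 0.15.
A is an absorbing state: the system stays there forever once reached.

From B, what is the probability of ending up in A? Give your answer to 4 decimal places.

Let h(s) be the probability of absorption at A starting from transient state s. Then h(A) = 1 and h(D) = 0. By first-step analysis:
h(B) = 0.6·0 + 0.15·h(B) + 0.25·1
Solving: h(B) = 0.2941.
Starting from B, the probability is 0.2941.

0.2941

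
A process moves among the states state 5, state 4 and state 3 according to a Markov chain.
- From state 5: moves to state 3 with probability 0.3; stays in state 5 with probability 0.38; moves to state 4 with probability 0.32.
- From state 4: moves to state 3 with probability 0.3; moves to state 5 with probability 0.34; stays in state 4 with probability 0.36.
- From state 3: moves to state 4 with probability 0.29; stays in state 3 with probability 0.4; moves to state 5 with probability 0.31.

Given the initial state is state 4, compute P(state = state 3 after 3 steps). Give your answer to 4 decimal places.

0.3330

Propagate the distribution vector 3 steps from state 4.
After 0 steps: (0.0000, 1.0000, 0.0000)
After 1 step: (0.3400, 0.3600, 0.3000)
After 2 steps: (0.3446, 0.3254, 0.3300)
After 3 steps: (0.3439, 0.3231, 0.3330)
P(in state 3 after 3 steps) = 0.3330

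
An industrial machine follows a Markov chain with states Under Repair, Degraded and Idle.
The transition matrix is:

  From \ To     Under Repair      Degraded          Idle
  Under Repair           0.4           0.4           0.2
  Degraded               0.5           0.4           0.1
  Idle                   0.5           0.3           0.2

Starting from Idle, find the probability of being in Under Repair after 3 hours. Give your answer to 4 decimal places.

0.4550

Propagate the distribution vector 3 hours from Idle.
After 0 hours: (0.0000, 0.0000, 1.0000)
After 1 hour: (0.5000, 0.3000, 0.2000)
After 2 hours: (0.4500, 0.3800, 0.1700)
After 3 hours: (0.4550, 0.3830, 0.1620)
P(in Under Repair after 3 hours) = 0.4550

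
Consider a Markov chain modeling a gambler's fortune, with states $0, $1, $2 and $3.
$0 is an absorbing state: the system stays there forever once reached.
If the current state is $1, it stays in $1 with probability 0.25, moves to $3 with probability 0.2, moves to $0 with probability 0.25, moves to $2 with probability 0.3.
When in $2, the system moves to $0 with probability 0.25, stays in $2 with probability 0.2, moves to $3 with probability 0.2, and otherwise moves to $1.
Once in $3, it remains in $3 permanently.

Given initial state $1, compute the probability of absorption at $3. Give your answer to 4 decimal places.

Let h(s) be the probability of absorption at $3 starting from transient state s. Then h($3) = 1 and h($0) = 0. By first-step analysis:
h($1) = 0.25·0 + 0.25·h($1) + 0.3·h($2) + 0.2·1
h($2) = 0.25·0 + 0.35·h($1) + 0.2·h($2) + 0.2·1
Solving: h($1) = 0.4444, h($2) = 0.4444.
Starting from $1, the probability is 0.4444.

0.4444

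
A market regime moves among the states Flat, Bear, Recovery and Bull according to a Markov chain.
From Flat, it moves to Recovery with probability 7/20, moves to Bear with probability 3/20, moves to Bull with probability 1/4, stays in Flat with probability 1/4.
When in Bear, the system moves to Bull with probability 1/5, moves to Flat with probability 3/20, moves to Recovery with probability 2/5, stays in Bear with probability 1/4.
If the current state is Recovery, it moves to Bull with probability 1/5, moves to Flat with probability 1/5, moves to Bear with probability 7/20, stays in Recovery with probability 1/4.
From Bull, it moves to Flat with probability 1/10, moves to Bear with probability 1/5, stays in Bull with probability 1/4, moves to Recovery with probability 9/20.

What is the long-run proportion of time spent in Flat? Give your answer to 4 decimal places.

Let the stationary distribution be π with π = πP and π_1 + π_2 + π_3 + π_4 = 1.
π_1 = 0.25·π_1 + 0.15·π_2 + 0.2·π_3 + 0.1·π_4
π_2 = 0.15·π_1 + 0.25·π_2 + 0.35·π_3 + 0.2·π_4
π_3 = 0.35·π_1 + 0.4·π_2 + 0.25·π_3 + 0.45·π_4
Solving with the normalization constraint gives π = (0.1739, 0.2566, 0.3498, 0.2197).
So the stationary probability of Flat is 0.1739.

0.1739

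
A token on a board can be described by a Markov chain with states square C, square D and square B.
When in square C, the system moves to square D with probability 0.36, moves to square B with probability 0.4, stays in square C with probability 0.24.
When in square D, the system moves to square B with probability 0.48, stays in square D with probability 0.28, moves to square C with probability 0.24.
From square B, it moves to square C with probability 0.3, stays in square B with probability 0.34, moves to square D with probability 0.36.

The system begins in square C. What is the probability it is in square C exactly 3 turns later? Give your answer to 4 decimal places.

Propagate the distribution vector 3 turns from square C.
After 0 turns: (1.0000, 0.0000, 0.0000)
After 1 turn: (0.2400, 0.3600, 0.4000)
After 2 turns: (0.2640, 0.3312, 0.4048)
After 3 turns: (0.2643, 0.3335, 0.4022)
P(in square C after 3 turns) = 0.2643

0.2643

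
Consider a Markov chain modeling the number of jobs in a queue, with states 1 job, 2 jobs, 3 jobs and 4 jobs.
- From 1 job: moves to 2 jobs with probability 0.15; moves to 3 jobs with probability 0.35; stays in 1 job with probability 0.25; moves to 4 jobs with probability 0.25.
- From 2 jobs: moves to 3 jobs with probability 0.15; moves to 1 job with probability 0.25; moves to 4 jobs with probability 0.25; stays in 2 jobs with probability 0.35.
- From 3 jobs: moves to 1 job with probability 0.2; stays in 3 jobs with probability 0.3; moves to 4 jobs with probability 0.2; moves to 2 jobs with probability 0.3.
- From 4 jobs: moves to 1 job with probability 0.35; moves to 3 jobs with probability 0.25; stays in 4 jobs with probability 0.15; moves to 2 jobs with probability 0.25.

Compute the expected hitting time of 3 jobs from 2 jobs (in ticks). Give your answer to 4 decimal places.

Let t(s) be the expected number of ticks to first reach 3 jobs from state s, with t(3 jobs) = 0. Conditioning on the first tick:
t(1 job) = 1 + 0.25·t(1 job) + 0.15·t(2 jobs) + 0.25·t(4 jobs)
t(2 jobs) = 1 + 0.25·t(1 job) + 0.35·t(2 jobs) + 0.25·t(4 jobs)
t(4 jobs) = 1 + 0.35·t(1 job) + 0.25·t(2 jobs) + 0.15·t(4 jobs)
Solving: t(1 job) = 3.5200, t(2 jobs) = 4.4000, t(4 jobs) = 3.9200.
Expected ticks from 2 jobs to 3 jobs: 4.4000.

4.4000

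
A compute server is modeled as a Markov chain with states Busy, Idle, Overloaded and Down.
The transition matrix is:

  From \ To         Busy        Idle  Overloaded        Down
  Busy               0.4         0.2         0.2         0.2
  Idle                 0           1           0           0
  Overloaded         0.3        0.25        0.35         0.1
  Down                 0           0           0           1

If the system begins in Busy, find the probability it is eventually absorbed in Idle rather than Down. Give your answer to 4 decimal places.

Let h(s) be the probability of absorption at Idle starting from transient state s. Then h(Idle) = 1 and h(Down) = 0. By first-step analysis:
h(Busy) = 0.4·h(Busy) + 0.2·1 + 0.2·h(Overloaded) + 0.2·0
h(Overloaded) = 0.3·h(Busy) + 0.25·1 + 0.35·h(Overloaded) + 0.1·0
Solving: h(Busy) = 0.5455, h(Overloaded) = 0.6364.
Starting from Busy, the probability is 0.5455.

0.5455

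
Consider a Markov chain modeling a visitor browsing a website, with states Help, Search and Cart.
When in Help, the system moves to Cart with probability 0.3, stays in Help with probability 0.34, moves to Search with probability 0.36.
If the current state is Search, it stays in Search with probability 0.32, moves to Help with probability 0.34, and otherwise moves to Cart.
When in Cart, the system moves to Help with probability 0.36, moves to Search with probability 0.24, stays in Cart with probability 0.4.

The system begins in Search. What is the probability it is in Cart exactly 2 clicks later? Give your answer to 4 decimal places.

Sum over the intermediate state after 1 click:
P = P(Search→Help)·P(Help→Cart) + P(Search→Search)·P(Search→Cart) + P(Search→Cart)·P(Cart→Cart)
  = 0.34×0.3 + 0.32×0.34 + 0.34×0.4
  = 0.1020 + 0.1088 + 0.1360 = 0.3468

0.3468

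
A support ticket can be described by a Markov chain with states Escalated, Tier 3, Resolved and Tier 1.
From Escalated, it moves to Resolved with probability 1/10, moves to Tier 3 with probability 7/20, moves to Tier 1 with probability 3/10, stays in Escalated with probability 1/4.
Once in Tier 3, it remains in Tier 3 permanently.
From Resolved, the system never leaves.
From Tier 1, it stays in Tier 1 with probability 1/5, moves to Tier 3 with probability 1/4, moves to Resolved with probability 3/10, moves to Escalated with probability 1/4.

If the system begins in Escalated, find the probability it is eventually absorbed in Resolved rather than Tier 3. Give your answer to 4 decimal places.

Let h(s) be the probability of absorption at Resolved starting from transient state s. Then h(Resolved) = 1 and h(Tier 3) = 0. By first-step analysis:
h(Escalated) = 0.25·h(Escalated) + 0.35·0 + 0.1·1 + 0.3·h(Tier 1)
h(Tier 1) = 0.25·h(Escalated) + 0.25·0 + 0.3·1 + 0.2·h(Tier 1)
Solving: h(Escalated) = 0.3238, h(Tier 1) = 0.4762.
Starting from Escalated, the probability is 0.3238.

0.3238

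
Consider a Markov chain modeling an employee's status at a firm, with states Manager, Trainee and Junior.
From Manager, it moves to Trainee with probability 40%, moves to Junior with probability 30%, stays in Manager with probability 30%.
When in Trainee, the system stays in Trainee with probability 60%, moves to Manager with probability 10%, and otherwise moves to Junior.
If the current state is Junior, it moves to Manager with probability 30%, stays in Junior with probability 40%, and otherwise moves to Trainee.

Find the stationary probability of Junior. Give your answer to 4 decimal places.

Let the stationary distribution be π with π = πP and π_1 + π_2 + π_3 = 1.
π_1 = 0.3·π_1 + 0.1·π_2 + 0.3·π_3
π_2 = 0.4·π_1 + 0.6·π_2 + 0.3·π_3
Solving with the normalization constraint gives π = (0.2083, 0.4583, 0.3333).
So the stationary probability of Junior is 0.3333.

0.3333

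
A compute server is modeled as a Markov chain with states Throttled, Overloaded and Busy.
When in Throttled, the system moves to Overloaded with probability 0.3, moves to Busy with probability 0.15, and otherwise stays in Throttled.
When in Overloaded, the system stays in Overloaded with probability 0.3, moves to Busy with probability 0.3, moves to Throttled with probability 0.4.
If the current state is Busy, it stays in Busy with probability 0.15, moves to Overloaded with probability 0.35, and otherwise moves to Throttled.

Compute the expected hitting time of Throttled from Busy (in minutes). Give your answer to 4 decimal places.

Let t(s) be the expected number of minutes to first reach Throttled from state s, with t(Throttled) = 0. Conditioning on the first minute:
t(Overloaded) = 1 + 0.3·t(Overloaded) + 0.3·t(Busy)
t(Busy) = 1 + 0.35·t(Overloaded) + 0.15·t(Busy)
Solving: t(Overloaded) = 2.3469, t(Busy) = 2.1429.
Expected minutes from Busy to Throttled: 2.1429.

2.1429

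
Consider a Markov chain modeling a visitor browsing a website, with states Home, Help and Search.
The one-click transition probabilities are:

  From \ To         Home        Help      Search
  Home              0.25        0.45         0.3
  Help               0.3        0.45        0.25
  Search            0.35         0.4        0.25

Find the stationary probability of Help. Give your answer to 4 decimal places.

0.4368

Let the stationary distribution be π with π = πP and π_1 + π_2 + π_3 = 1.
π_1 = 0.25·π_1 + 0.3·π_2 + 0.35·π_3
π_2 = 0.45·π_1 + 0.45·π_2 + 0.4·π_3
Solving with the normalization constraint gives π = (0.2983, 0.4368, 0.2649).
So the stationary probability of Help is 0.4368.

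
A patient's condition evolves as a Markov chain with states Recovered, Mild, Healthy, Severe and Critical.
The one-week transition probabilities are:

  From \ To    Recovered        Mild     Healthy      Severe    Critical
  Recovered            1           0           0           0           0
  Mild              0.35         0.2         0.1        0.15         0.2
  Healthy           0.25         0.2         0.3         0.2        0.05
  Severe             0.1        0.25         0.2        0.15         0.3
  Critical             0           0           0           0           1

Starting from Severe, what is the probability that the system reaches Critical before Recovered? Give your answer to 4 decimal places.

0.5497

Let h(s) be the probability of absorption at Critical starting from transient state s. Then h(Critical) = 1 and h(Recovered) = 0. By first-step analysis:
h(Mild) = 0.35·0 + 0.2·h(Mild) + 0.1·h(Healthy) + 0.15·h(Severe) + 0.2·1
h(Healthy) = 0.25·0 + 0.2·h(Mild) + 0.3·h(Healthy) + 0.2·h(Severe) + 0.05·1
h(Severe) = 0.1·0 + 0.25·h(Mild) + 0.2·h(Healthy) + 0.15·h(Severe) + 0.3·1
Solving: h(Mild) = 0.3958, h(Healthy) = 0.3416, h(Severe) = 0.5497.
Starting from Severe, the probability is 0.5497.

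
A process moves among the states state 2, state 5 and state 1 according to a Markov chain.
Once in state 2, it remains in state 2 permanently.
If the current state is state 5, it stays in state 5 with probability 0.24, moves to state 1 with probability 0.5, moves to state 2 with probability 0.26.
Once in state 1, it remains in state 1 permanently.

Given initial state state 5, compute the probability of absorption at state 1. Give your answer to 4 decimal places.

Let h(s) be the probability of absorption at state 1 starting from transient state s. Then h(state 1) = 1 and h(state 2) = 0. By first-step analysis:
h(state 5) = 0.26·0 + 0.24·h(state 5) + 0.5·1
Solving: h(state 5) = 0.6579.
Starting from state 5, the probability is 0.6579.

0.6579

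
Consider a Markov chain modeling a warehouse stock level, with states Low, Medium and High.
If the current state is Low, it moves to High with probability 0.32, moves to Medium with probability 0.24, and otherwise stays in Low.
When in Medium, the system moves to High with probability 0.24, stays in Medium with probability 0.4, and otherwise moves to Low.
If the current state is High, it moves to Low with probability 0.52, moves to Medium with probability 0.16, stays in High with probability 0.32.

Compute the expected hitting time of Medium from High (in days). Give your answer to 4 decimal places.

Let t(s) be the expected number of days to first reach Medium from state s, with t(Medium) = 0. Conditioning on the first day:
t(Low) = 1 + 0.44·t(Low) + 0.32·t(High)
t(High) = 1 + 0.52·t(Low) + 0.32·t(High)
Solving: t(Low) = 4.6642, t(High) = 5.0373.
Expected days from High to Medium: 5.0373.

5.0373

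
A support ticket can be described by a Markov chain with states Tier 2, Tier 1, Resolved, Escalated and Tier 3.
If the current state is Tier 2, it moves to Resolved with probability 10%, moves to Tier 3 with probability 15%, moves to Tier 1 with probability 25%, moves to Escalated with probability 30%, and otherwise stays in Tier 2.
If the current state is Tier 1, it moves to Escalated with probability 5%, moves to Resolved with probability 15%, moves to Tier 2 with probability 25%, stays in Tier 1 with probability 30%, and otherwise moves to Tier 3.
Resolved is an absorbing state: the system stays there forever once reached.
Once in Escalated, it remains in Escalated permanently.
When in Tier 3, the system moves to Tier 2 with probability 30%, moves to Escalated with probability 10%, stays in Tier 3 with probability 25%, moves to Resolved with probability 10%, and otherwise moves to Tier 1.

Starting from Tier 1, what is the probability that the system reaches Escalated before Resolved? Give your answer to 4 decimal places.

Let h(s) be the probability of absorption at Escalated starting from transient state s. Then h(Escalated) = 1 and h(Resolved) = 0. By first-step analysis:
h(Tier 2) = 0.2·h(Tier 2) + 0.25·h(Tier 1) + 0.1·0 + 0.3·1 + 0.15·h(Tier 3)
h(Tier 1) = 0.25·h(Tier 2) + 0.3·h(Tier 1) + 0.15·0 + 0.05·1 + 0.25·h(Tier 3)
h(Tier 3) = 0.3·h(Tier 2) + 0.25·h(Tier 1) + 0.1·0 + 0.1·1 + 0.25·h(Tier 3)
Solving: h(Tier 2) = 0.6328, h(Tier 1) = 0.4943, h(Tier 3) = 0.5512.
Starting from Tier 1, the probability is 0.4943.

0.4943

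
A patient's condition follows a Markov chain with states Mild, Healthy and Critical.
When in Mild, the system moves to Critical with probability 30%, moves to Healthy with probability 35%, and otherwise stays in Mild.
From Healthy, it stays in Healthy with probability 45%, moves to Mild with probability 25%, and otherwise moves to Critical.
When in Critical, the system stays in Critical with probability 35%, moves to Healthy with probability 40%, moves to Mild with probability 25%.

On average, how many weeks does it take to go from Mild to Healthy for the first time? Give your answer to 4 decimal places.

Let t(s) be the expected number of weeks to first reach Healthy from state s, with t(Healthy) = 0. Conditioning on the first week:
t(Mild) = 1 + 0.35·t(Mild) + 0.3·t(Critical)
t(Critical) = 1 + 0.25·t(Mild) + 0.35·t(Critical)
Solving: t(Mild) = 2.7338, t(Critical) = 2.5899.
Expected weeks from Mild to Healthy: 2.7338.

2.7338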